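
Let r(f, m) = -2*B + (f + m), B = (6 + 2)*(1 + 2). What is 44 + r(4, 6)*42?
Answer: -1552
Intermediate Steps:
B = 24 (B = 8*3 = 24)
r(f, m) = -48 + f + m (r(f, m) = -2*24 + (f + m) = -48 + (f + m) = -48 + f + m)
44 + r(4, 6)*42 = 44 + (-48 + 4 + 6)*42 = 44 - 38*42 = 44 - 1596 = -1552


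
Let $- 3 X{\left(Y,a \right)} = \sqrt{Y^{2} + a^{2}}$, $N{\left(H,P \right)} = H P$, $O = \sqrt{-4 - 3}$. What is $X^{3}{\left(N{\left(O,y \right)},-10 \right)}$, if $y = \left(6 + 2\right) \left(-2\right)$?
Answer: $376 i \sqrt{47} \approx 2577.7 i$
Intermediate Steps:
$O = i \sqrt{7}$ ($O = \sqrt{-7} = i \sqrt{7} \approx 2.6458 i$)
$y = -16$ ($y = 8 \left(-2\right) = -16$)
$X{\left(Y,a \right)} = - \frac{\sqrt{Y^{2} + a^{2}}}{3}$
$X^{3}{\left(N{\left(O,y \right)},-10 \right)} = \left(- \frac{\sqrt{\left(i \sqrt{7} \left(-16\right)\right)^{2} + \left(-10\right)^{2}}}{3}\right)^{3} = \left(- \frac{\sqrt{\left(- 16 i \sqrt{7}\right)^{2} + 100}}{3}\right)^{3} = \left(- \frac{\sqrt{-1792 + 100}}{3}\right)^{3} = \left(- \frac{\sqrt{-1692}}{3}\right)^{3} = \left(- \frac{6 i \sqrt{47}}{3}\right)^{3} = \left(- 2 i \sqrt{47}\right)^{3} = 376 i \sqrt{47}$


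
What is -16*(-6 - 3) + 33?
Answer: 177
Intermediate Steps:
-16*(-6 - 3) + 33 = -16*(-9) + 33 = 144 + 33 = 177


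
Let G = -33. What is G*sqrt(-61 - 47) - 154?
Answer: -154 - 198*I*sqrt(3) ≈ -154.0 - 342.95*I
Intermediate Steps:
G*sqrt(-61 - 47) - 154 = -33*sqrt(-61 - 47) - 154 = -198*I*sqrt(3) - 154 = -154 - 198*I*sqrt(3)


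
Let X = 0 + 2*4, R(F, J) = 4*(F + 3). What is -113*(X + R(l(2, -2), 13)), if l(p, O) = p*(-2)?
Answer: -452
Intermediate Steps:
l(p, O) = -2*p
R(F, J) = 12 + 4*F (R(F, J) = 4*(3 + F) = 12 + 4*F)
X = 8 (X = 0 + 8 = 8)
-113*(X + R(l(2, -2), 13)) = -113*(8 + (12 + 4*(-2*2))) = -113*(8 + (12 + 4*(-4))) = -113*(8 + (12 - 16)) = -113*(8 - 4) = -113*4 = -452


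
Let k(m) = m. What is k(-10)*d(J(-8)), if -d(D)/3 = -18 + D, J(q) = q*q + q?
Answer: 1140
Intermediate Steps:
J(q) = q + q**2 (J(q) = q**2 + q = q + q**2)
d(D) = 54 - 3*D (d(D) = -3*(-18 + D) = 54 - 3*D)
k(-10)*d(J(-8)) = -10*(54 - (-24)*(1 - 8)) = -10*(54 - (-24)*(-7)) = -10*(54 - 3*56) = -10*(54 - 168) = -10*(-114) = 1140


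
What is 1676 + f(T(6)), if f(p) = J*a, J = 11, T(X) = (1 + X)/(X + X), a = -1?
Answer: 1665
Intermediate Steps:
T(X) = (1 + X)/(2*X) (T(X) = (1 + X)/((2*X)) = (1 + X)*(1/(2*X)) = (1 + X)/(2*X))
f(p) = -11 (f(p) = 11*(-1) = -11)
1676 + f(T(6)) = 1676 - 11 = 1665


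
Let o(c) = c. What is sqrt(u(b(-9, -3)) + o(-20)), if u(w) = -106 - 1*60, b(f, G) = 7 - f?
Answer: I*sqrt(186) ≈ 13.638*I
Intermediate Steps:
u(w) = -166 (u(w) = -106 - 60 = -166)
sqrt(u(b(-9, -3)) + o(-20)) = sqrt(-166 - 20) = sqrt(-186) = I*sqrt(186)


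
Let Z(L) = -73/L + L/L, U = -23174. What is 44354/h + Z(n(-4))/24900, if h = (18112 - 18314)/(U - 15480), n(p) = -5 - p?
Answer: 10672510490837/1257450 ≈ 8.4874e+6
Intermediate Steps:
Z(L) = 1 - 73/L (Z(L) = -73/L + 1 = 1 - 73/L)
h = 101/19327 (h = (18112 - 18314)/(-23174 - 15480) = -202/(-38654) = -202*(-1/38654) = 101/19327 ≈ 0.0052259)
44354/h + Z(n(-4))/24900 = 44354/(101/19327) + ((-73 + (-5 - 1*(-4)))/(-5 - 1*(-4)))/24900 = 44354*(19327/101) + ((-73 + (-5 + 4))/(-5 + 4))*(1/24900) = 857229758/101 + ((-73 - 1)/(-1))*(1/24900) = 857229758/101 - 1*(-74)*(1/24900) = 857229758/101 + 74*(1/24900) = 857229758/101 + 37/12450 = 10672510490837/1257450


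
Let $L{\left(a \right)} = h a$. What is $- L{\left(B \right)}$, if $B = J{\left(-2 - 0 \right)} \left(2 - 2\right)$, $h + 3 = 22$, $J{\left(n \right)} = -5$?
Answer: $0$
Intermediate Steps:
$h = 19$ ($h = -3 + 22 = 19$)
$B = 0$ ($B = - 5 \left(2 - 2\right) = \left(-5\right) 0 = 0$)
$L{\left(a \right)} = 19 a$
$- L{\left(B \right)} = - 19 \cdot 0 = \left(-1\right) 0 = 0$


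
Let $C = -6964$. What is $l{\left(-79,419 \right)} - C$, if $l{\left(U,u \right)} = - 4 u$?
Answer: $5288$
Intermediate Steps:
$l{\left(-79,419 \right)} - C = \left(-4\right) 419 - -6964 = -1676 + 6964 = 5288$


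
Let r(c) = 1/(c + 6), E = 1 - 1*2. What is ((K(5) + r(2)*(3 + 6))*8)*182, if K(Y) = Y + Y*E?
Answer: 1638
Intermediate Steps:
E = -1 (E = 1 - 2 = -1)
r(c) = 1/(6 + c)
K(Y) = 0 (K(Y) = Y + Y*(-1) = Y - Y = 0)
((K(5) + r(2)*(3 + 6))*8)*182 = ((0 + (3 + 6)/(6 + 2))*8)*182 = ((0 + 9/8)*8)*182 = ((9/8)*8)*182 = 9*182 = 1638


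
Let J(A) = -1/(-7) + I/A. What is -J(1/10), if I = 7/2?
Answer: -246/7 ≈ -35.143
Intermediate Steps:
I = 7/2 (I = 7*(½) = 7/2 ≈ 3.5000)
J(A) = ⅐ + 7/(2*A) (J(A) = -1/(-7) + 7/(2*A) = -1*(-⅐) + 7/(2*A) = ⅐ + 7/(2*A))
-J(1/10) = -(49 + 2/10)/(14*(1/10)) = -(49 + 2*(⅒))/(14*⅒) = -10*(49 + ⅕)/14 = -10*246/(14*5) = -1*246/7 = -246/7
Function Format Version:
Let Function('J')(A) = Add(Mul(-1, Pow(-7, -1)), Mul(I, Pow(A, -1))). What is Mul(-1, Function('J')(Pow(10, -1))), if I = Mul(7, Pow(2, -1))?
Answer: Rational(-246, 7) ≈ -35.143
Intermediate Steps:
I = Rational(7, 2) (I = Mul(7, Rational(1, 2)) = Rational(7, 2) ≈ 3.5000)
Function('J')(A) = Add(Rational(1, 7), Mul(Rational(7, 2), Pow(A, -1))) (Function('J')(A) = Add(Mul(-1, Pow(-7, -1)), Mul(Rational(7, 2), Pow(A, -1))) = Add(Mul(-1, Rational(-1, 7)), Mul(Rational(7, 2), Pow(A, -1))) = Add(Rational(1, 7), Mul(Rational(7, 2), Pow(A, -1))))
Mul(-1, Function('J')(Pow(10, -1))) = Mul(-1, Mul(Rational(1, 14), Pow(Pow(10, -1), -1), Add(49, Mul(2, Pow(10, -1))))) = Mul(-1, Mul(Rational(1, 14), Pow(Rational(1, 10), -1), Add(49, Mul(2, Rational(1, 10))))) = Mul(-1, Mul(Rational(1, 14), 10, Add(49, Rational(1, 5)))) = Mul(-1, Mul(Rational(1, 14), 10, Rational(246, 5))) = Mul(-1, Rational(246, 7)) = Rational(-246, 7)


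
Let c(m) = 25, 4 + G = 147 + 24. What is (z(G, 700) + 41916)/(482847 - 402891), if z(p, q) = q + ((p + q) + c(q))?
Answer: 10877/19989 ≈ 0.54415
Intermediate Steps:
G = 167 (G = -4 + (147 + 24) = -4 + 171 = 167)
z(p, q) = 25 + p + 2*q (z(p, q) = q + ((p + q) + 25) = q + (25 + p + q) = 25 + p + 2*q)
(z(G, 700) + 41916)/(482847 - 402891) = ((25 + 167 + 2*700) + 41916)/(482847 - 402891) = ((25 + 167 + 1400) + 41916)/79956 = (1592 + 41916)*(1/79956) = 43508*(1/79956) = 10877/19989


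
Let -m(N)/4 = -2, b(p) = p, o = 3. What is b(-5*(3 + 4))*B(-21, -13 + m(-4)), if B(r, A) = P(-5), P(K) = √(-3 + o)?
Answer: 0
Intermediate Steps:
m(N) = 8 (m(N) = -4*(-2) = 8)
P(K) = 0 (P(K) = √(-3 + 3) = √0 = 0)
B(r, A) = 0
b(-5*(3 + 4))*B(-21, -13 + m(-4)) = -5*(3 + 4)*0 = -5*7*0 = -35*0 = 0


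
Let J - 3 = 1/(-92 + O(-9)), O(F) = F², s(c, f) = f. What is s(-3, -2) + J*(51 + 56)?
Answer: 3402/11 ≈ 309.27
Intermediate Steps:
J = 32/11 (J = 3 + 1/(-92 + (-9)²) = 3 + 1/(-92 + 81) = 3 + 1/(-11) = 3 - 1/11 = 32/11 ≈ 2.9091)
s(-3, -2) + J*(51 + 56) = -2 + 32*(51 + 56)/11 = -2 + (32/11)*107 = -2 + 3424/11 = 3402/11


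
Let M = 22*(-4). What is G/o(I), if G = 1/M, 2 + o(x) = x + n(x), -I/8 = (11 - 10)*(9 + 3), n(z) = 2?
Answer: 1/8448 ≈ 0.00011837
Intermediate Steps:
M = -88
I = -96 (I = -8*(11 - 10)*(9 + 3) = -8*12 = -96)
o(x) = x (o(x) = -2 + (x + 2) = -2 + (2 + x) = x)
G = -1/88 (G = 1/(-88) = -1/88 ≈ -0.011364)
G/o(I) = -1/88/(-96) = -1/88*(-1/96) = 1/8448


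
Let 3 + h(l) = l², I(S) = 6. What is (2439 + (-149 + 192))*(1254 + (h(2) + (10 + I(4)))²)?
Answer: 3829726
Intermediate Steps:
h(l) = -3 + l²
(2439 + (-149 + 192))*(1254 + (h(2) + (10 + I(4)))²) = (2439 + (-149 + 192))*(1254 + ((-3 + 2²) + (10 + 6))²) = (2439 + 43)*(1254 + ((-3 + 4) + 16)²) = 2482*(1254 + (1 + 16)²) = 2482*(1254 + 17²) = 2482*(1254 + 289) = 2482*1543 = 3829726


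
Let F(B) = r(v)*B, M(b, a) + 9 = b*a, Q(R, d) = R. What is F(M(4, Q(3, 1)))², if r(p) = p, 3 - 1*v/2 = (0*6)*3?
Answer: 324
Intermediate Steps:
M(b, a) = -9 + a*b (M(b, a) = -9 + b*a = -9 + a*b)
v = 6 (v = 6 - 2*0*6*3 = 6 - 0*3 = 6 - 2*0 = 6 + 0 = 6)
F(B) = 6*B
F(M(4, Q(3, 1)))² = (6*(-9 + 3*4))² = (6*(-9 + 12))² = (6*3)² = 18² = 324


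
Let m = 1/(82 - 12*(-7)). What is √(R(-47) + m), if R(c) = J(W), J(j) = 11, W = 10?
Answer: 3*√33698/166 ≈ 3.3175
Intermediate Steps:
R(c) = 11
m = 1/166 (m = 1/(82 + 84) = 1/166 ≈ 0.0060241)
√(R(-47) + m) = √(11 + 1/166) = √(1827/166) = 3*√33698/166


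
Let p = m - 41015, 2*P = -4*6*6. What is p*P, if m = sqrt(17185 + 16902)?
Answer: 2953080 - 72*sqrt(34087) ≈ 2.9398e+6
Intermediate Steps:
m = sqrt(34087) ≈ 184.63
P = -72 (P = (-4*6*6)/2 = (-24*6)/2 = (1/2)*(-144) = -72)
p = -41015 + sqrt(34087) (p = sqrt(34087) - 41015 = -41015 + sqrt(34087) ≈ -40830.)
p*P = (-41015 + sqrt(34087))*(-72) = 2953080 - 72*sqrt(34087)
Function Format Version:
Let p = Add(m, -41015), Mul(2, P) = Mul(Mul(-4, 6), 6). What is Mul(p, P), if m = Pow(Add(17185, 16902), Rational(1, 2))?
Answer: Add(2953080, Mul(-72, Pow(34087, Rational(1, 2)))) ≈ 2.9398e+6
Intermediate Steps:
m = Pow(34087, Rational(1, 2)) ≈ 184.63
P = -72 (P = Mul(Rational(1, 2), Mul(Mul(-4, 6), 6)) = Mul(Rational(1, 2), Mul(-24, 6)) = Mul(Rational(1, 2), -144) = -72)
p = Add(-41015, Pow(34087, Rational(1, 2))) (p = Add(Pow(34087, Rational(1, 2)), -41015) = Add(-41015, Pow(34087, Rational(1, 2))) ≈ -40830.)
Mul(p, P) = Mul(Add(-41015, Pow(34087, Rational(1, 2))), -72) = Add(2953080, Mul(-72, Pow(34087, Rational(1, 2))))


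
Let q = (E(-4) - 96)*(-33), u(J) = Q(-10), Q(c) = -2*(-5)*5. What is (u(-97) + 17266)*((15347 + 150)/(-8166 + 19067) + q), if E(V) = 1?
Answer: 592036325712/10901 ≈ 5.4310e+7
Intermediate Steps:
Q(c) = 50 (Q(c) = 10*5 = 50)
u(J) = 50
q = 3135 (q = (1 - 96)*(-33) = -95*(-33) = 3135)
(u(-97) + 17266)*((15347 + 150)/(-8166 + 19067) + q) = (50 + 17266)*((15347 + 150)/(-8166 + 19067) + 3135) = 17316*(15497/10901 + 3135) = 17316*(34190132/10901) = 592036325712/10901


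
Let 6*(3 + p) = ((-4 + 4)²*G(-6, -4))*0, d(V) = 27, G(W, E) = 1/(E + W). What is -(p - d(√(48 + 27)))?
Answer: 30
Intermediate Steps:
p = -3 (p = -3 + (((-4 + 4)²/(-4 - 6))*0)/6 = -3 + ((0²/(-10))*0)/6 = -3 + ((0*(-⅒))*0)/6 = -3 + (0*0)/6 = -3 + (⅙)*0 = -3 + 0 = -3)
-(p - d(√(48 + 27))) = -(-3 - 1*27) = -(-3 - 27) = -1*(-30) = 30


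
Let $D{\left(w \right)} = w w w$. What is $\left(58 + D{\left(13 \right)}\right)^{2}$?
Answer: $5085025$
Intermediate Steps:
$D{\left(w \right)} = w^{3}$ ($D{\left(w \right)} = w^{2} w = w^{3}$)
$\left(58 + D{\left(13 \right)}\right)^{2} = \left(58 + 13^{3}\right)^{2} = \left(58 + 2197\right)^{2} = 2255^{2} = 5085025$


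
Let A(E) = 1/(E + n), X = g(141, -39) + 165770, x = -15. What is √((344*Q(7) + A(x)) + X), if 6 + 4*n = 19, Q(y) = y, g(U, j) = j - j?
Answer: √371505014/47 ≈ 410.10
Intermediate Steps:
g(U, j) = 0
n = 13/4 (n = -3/2 + (¼)*19 = -3/2 + 19/4 = 13/4 ≈ 3.2500)
X = 165770 (X = 0 + 165770 = 165770)
A(E) = 1/(13/4 + E) (A(E) = 1/(E + 13/4) = 1/(13/4 + E))
√((344*Q(7) + A(x)) + X) = √((344*7 + 4/(13 + 4*(-15))) + 165770) = √((2408 + 4/(13 - 60)) + 165770) = √((2408 + 4/(-47)) + 165770) = √((2408 + 4*(-1/47)) + 165770) = √((2408 - 4/47) + 165770) = √(113172/47 + 165770) = √(7904362/47) = √371505014/47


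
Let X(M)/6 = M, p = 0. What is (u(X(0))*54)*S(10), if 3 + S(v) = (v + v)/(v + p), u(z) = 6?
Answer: -324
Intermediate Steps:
X(M) = 6*M
S(v) = -1 (S(v) = -3 + (v + v)/(v + 0) = -3 + (2*v)/v = -3 + 2 = -1)
(u(X(0))*54)*S(10) = (6*54)*(-1) = 324*(-1) = -324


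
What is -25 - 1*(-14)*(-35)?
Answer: -515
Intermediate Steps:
-25 - 1*(-14)*(-35) = -25 + 14*(-35) = -25 - 490 = -515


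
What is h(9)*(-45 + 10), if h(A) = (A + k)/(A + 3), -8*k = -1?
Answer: -2555/96 ≈ -26.615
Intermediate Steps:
k = 1/8 (k = -1/8*(-1) = 1/8 ≈ 0.12500)
h(A) = (1/8 + A)/(3 + A) (h(A) = (A + 1/8)/(A + 3) = (1/8 + A)/(3 + A))
h(9)*(-45 + 10) = ((1/8 + 9)/(3 + 9))*(-45 + 10) = ((73/8)/12)*(-35) = ((1/12)*(73/8))*(-35) = (73/96)*(-35) = -2555/96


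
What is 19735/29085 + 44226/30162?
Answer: 62718676/29242059 ≈ 2.1448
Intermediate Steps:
19735/29085 + 44226/30162 = 19735*(1/29085) + 44226*(1/30162) = 3947/5817 + 7371/5027 = 62718676/29242059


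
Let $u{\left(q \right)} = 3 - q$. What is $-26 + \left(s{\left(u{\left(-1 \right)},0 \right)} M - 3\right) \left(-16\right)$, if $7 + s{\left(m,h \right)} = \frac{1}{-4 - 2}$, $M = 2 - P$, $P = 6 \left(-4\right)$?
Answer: $\frac{9010}{3} \approx 3003.3$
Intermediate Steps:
$P = -24$
$M = 26$ ($M = 2 - -24 = 2 + 24 = 26$)
$s{\left(m,h \right)} = - \frac{43}{6}$ ($s{\left(m,h \right)} = -7 + \frac{1}{-4 - 2} = -7 + \frac{1}{-6} = -7 - \frac{1}{6} = - \frac{43}{6}$)
$-26 + \left(s{\left(u{\left(-1 \right)},0 \right)} M - 3\right) \left(-16\right) = -26 + \left(\left(- \frac{43}{6}\right) 26 - 3\right) \left(-16\right) = -26 + \left(- \frac{559}{3} - 3\right) \left(-16\right) = -26 - - \frac{9088}{3} = -26 + \frac{9088}{3} = \frac{9010}{3}$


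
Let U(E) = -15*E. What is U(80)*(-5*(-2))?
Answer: -12000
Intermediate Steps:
U(80)*(-5*(-2)) = (-15*80)*(-5*(-2)) = -1200*10 = -12000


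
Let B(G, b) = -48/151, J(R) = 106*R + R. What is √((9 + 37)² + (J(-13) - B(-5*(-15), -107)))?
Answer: √16537973/151 ≈ 26.932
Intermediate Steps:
J(R) = 107*R
B(G, b) = -48/151 (B(G, b) = -48*1/151 = -48/151)
√((9 + 37)² + (J(-13) - B(-5*(-15), -107))) = √((9 + 37)² + (107*(-13) - 1*(-48/151))) = √(46² + (-1391 + 48/151)) = √(2116 - 209993/151) = √(109523/151) = √16537973/151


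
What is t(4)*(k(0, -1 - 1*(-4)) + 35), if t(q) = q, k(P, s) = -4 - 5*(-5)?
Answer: 224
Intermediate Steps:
k(P, s) = 21 (k(P, s) = -4 + 25 = 21)
t(4)*(k(0, -1 - 1*(-4)) + 35) = 4*(21 + 35) = 4*56 = 224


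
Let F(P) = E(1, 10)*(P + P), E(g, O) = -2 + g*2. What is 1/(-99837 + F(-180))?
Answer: -1/99837 ≈ -1.0016e-5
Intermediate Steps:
E(g, O) = -2 + 2*g
F(P) = 0 (F(P) = (-2 + 2*1)*(P + P) = (-2 + 2)*(2*P) = 0*(2*P) = 0)
1/(-99837 + F(-180)) = 1/(-99837 + 0) = 1/(-99837) = -1/99837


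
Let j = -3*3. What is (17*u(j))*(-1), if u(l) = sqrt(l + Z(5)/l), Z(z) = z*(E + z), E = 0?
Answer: -17*I*sqrt(106)/3 ≈ -58.342*I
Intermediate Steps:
Z(z) = z**2 (Z(z) = z*(0 + z) = z*z = z**2)
j = -9
u(l) = sqrt(l + 25/l) (u(l) = sqrt(l + 5**2/l) = sqrt(l + 25/l))
(17*u(j))*(-1) = (17*sqrt(-9 + 25/(-9)))*(-1) = (17*sqrt(-9 + 25*(-1/9)))*(-1) = (17*sqrt(-9 - 25/9))*(-1) = (17*sqrt(-106/9))*(-1) = (17*(I*sqrt(106)/3))*(-1) = (17*I*sqrt(106)/3)*(-1) = -17*I*sqrt(106)/3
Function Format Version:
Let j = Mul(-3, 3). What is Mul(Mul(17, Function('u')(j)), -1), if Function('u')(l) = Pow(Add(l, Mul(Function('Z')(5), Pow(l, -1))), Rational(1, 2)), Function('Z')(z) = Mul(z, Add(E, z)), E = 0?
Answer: Mul(Rational(-17, 3), I, Pow(106, Rational(1, 2))) ≈ Mul(-58.342, I)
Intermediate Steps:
Function('Z')(z) = Pow(z, 2) (Function('Z')(z) = Mul(z, Add(0, z)) = Mul(z, z) = Pow(z, 2))
j = -9
Function('u')(l) = Pow(Add(l, Mul(25, Pow(l, -1))), Rational(1, 2)) (Function('u')(l) = Pow(Add(l, Mul(Pow(5, 2), Pow(l, -1))), Rational(1, 2)) = Pow(Add(l, Mul(25, Pow(l, -1))), Rational(1, 2)))
Mul(Mul(17, Function('u')(j)), -1) = Mul(Mul(17, Pow(Add(-9, Mul(25, Pow(-9, -1))), Rational(1, 2))), -1) = Mul(Mul(17, Pow(Add(-9, Mul(25, Rational(-1, 9))), Rational(1, 2))), -1) = Mul(Mul(17, Pow(Add(-9, Rational(-25, 9)), Rational(1, 2))), -1) = Mul(Mul(17, Pow(Rational(-106, 9), Rational(1, 2))), -1) = Mul(Mul(17, Mul(Rational(1, 3), I, Pow(106, Rational(1, 2)))), -1) = Mul(Mul(Rational(17, 3), I, Pow(106, Rational(1, 2))), -1) = Mul(Rational(-17, 3), I, Pow(106, Rational(1, 2)))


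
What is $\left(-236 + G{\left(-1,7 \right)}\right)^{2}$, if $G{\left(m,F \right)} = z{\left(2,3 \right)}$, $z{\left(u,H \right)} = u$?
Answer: $54756$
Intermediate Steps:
$G{\left(m,F \right)} = 2$
$\left(-236 + G{\left(-1,7 \right)}\right)^{2} = \left(-236 + 2\right)^{2} = \left(-234\right)^{2} = 54756$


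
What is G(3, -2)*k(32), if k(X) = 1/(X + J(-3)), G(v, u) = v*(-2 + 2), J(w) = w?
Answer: 0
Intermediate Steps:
G(v, u) = 0 (G(v, u) = v*0 = 0)
k(X) = 1/(-3 + X) (k(X) = 1/(X - 3) = 1/(-3 + X))
G(3, -2)*k(32) = 0/(-3 + 32) = 0/29 = 0*(1/29) = 0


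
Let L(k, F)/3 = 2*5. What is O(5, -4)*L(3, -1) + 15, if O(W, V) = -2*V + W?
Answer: 405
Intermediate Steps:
O(W, V) = W - 2*V
L(k, F) = 30 (L(k, F) = 3*(2*5) = 3*10 = 30)
O(5, -4)*L(3, -1) + 15 = (5 - 2*(-4))*30 + 15 = (5 + 8)*30 + 15 = 13*30 + 15 = 390 + 15 = 405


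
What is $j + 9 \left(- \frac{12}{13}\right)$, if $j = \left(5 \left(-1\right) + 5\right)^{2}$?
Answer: $- \frac{108}{13} \approx -8.3077$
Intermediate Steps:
$j = 0$ ($j = \left(-5 + 5\right)^{2} = 0^{2} = 0$)
$j + 9 \left(- \frac{12}{13}\right) = 0 + 9 \left(- \frac{12}{13}\right) = 0 - \frac{108}{13} = - \frac{108}{13}$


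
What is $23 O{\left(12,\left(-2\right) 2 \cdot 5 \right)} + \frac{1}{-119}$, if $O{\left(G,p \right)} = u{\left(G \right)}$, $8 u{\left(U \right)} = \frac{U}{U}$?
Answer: $\frac{2729}{952} \approx 2.8666$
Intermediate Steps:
$u{\left(U \right)} = \frac{1}{8}$ ($u{\left(U \right)} = \frac{U \frac{1}{U}}{8} = \frac{1}{8} \cdot 1 = \frac{1}{8}$)
$O{\left(G,p \right)} = \frac{1}{8}$
$23 O{\left(12,\left(-2\right) 2 \cdot 5 \right)} + \frac{1}{-119} = 23 \cdot \frac{1}{8} + \frac{1}{-119} = \frac{23}{8} - \frac{1}{119} = \frac{2729}{952}$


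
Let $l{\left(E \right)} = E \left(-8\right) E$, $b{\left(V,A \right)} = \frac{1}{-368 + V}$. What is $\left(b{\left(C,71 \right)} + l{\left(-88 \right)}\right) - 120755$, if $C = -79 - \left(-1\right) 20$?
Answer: $- \frac{78015890}{427} \approx -1.8271 \cdot 10^{5}$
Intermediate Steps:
$C = -59$ ($C = -79 - -20 = -79 + 20 = -59$)
$l{\left(E \right)} = - 8 E^{2}$ ($l{\left(E \right)} = - 8 E E = - 8 E^{2}$)
$\left(b{\left(C,71 \right)} + l{\left(-88 \right)}\right) - 120755 = \left(\frac{1}{-368 - 59} - 8 \left(-88\right)^{2}\right) - 120755 = \left(\frac{1}{-427} - 61952\right) - 120755 = \left(- \frac{1}{427} - 61952\right) - 120755 = - \frac{26453505}{427} - 120755 = - \frac{78015890}{427}$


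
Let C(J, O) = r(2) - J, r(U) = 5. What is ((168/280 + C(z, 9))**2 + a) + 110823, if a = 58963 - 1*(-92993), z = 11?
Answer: 6570204/25 ≈ 2.6281e+5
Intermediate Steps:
C(J, O) = 5 - J
a = 151956 (a = 58963 + 92993 = 151956)
((168/280 + C(z, 9))**2 + a) + 110823 = ((168/280 + (5 - 1*11))**2 + 151956) + 110823 = ((168*(1/280) + (5 - 11))**2 + 151956) + 110823 = ((3/5 - 6)**2 + 151956) + 110823 = ((-27/5)**2 + 151956) + 110823 = (729/25 + 151956) + 110823 = 3799629/25 + 110823 = 6570204/25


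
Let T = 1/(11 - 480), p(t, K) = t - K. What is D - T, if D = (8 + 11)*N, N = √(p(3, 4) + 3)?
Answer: 1/469 + 19*√2 ≈ 26.872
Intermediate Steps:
N = √2 (N = √((3 - 1*4) + 3) = √((3 - 4) + 3) = √(-1 + 3) = √2 ≈ 1.4142)
T = -1/469 (T = 1/(-469) = -1/469 ≈ -0.0021322)
D = 19*√2 (D = (8 + 11)*√2 = 19*√2 ≈ 26.870)
D - T = 19*√2 - 1*(-1/469) = 19*√2 + 1/469 = 1/469 + 19*√2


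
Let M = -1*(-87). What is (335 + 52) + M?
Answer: 474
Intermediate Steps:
M = 87
(335 + 52) + M = (335 + 52) + 87 = 387 + 87 = 474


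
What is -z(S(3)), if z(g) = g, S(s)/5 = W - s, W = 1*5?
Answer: -10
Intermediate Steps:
W = 5
S(s) = 25 - 5*s (S(s) = 5*(5 - s) = 25 - 5*s)
-z(S(3)) = -(25 - 5*3) = -(25 - 15) = -1*10 = -10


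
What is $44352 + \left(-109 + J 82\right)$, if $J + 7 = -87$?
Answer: $36535$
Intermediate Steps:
$J = -94$ ($J = -7 - 87 = -94$)
$44352 + \left(-109 + J 82\right) = 44352 - 7817 = 36535$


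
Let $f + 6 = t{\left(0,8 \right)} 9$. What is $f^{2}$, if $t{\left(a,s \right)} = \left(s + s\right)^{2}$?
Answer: $5280804$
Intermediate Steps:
$t{\left(a,s \right)} = 4 s^{2}$ ($t{\left(a,s \right)} = \left(2 s\right)^{2} = 4 s^{2}$)
$f = 2298$ ($f = -6 + 4 \cdot 8^{2} \cdot 9 = -6 + 4 \cdot 64 \cdot 9 = -6 + 256 \cdot 9 = -6 + 2304 = 2298$)
$f^{2} = 2298^{2} = 5280804$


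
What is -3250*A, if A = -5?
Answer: 16250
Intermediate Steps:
-3250*A = -3250*(-5) = -50*(-325) = 16250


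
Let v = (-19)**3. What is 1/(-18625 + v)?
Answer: -1/25484 ≈ -3.9240e-5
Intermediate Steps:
v = -6859
1/(-18625 + v) = 1/(-18625 - 6859) = 1/(-25484) = -1/25484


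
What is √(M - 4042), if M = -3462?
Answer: 4*I*√469 ≈ 86.626*I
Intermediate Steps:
√(M - 4042) = √(-3462 - 4042) = √(-7504) = 4*I*√469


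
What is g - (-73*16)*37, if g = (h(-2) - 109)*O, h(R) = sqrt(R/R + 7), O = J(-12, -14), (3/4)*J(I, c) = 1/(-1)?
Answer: 130084/3 - 8*sqrt(2)/3 ≈ 43358.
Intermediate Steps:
J(I, c) = -4/3 (J(I, c) = (4/3)/(-1) = (4/3)*(-1) = -4/3)
O = -4/3 ≈ -1.3333
h(R) = 2*sqrt(2) (h(R) = sqrt(1 + 7) = sqrt(8) = 2*sqrt(2))
g = 436/3 - 8*sqrt(2)/3 (g = (2*sqrt(2) - 109)*(-4/3) = (-109 + 2*sqrt(2))*(-4/3) = 436/3 - 8*sqrt(2)/3 ≈ 141.56)
g - (-73*16)*37 = (436/3 - 8*sqrt(2)/3) - (-73*16)*37 = (436/3 - 8*sqrt(2)/3) - (-1168)*37 = (436/3 - 8*sqrt(2)/3) - 1*(-43216) = (436/3 - 8*sqrt(2)/3) + 43216 = 130084/3 - 8*sqrt(2)/3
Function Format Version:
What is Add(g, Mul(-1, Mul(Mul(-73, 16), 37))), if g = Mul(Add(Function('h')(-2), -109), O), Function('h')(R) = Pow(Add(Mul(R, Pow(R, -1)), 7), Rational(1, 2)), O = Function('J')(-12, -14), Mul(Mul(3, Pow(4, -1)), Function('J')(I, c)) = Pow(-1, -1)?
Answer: Add(Rational(130084, 3), Mul(Rational(-8, 3), Pow(2, Rational(1, 2)))) ≈ 43358.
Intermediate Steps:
Function('J')(I, c) = Rational(-4, 3) (Function('J')(I, c) = Mul(Rational(4, 3), Pow(-1, -1)) = Mul(Rational(4, 3), -1) = Rational(-4, 3))
O = Rational(-4, 3) ≈ -1.3333
Function('h')(R) = Mul(2, Pow(2, Rational(1, 2))) (Function('h')(R) = Pow(Add(1, 7), Rational(1, 2)) = Pow(8, Rational(1, 2)) = Mul(2, Pow(2, Rational(1, 2))))
g = Add(Rational(436, 3), Mul(Rational(-8, 3), Pow(2, Rational(1, 2)))) (g = Mul(Add(Mul(2, Pow(2, Rational(1, 2))), -109), Rational(-4, 3)) = Mul(Add(-109, Mul(2, Pow(2, Rational(1, 2)))), Rational(-4, 3)) = Add(Rational(436, 3), Mul(Rational(-8, 3), Pow(2, Rational(1, 2)))) ≈ 141.56)
Add(g, Mul(-1, Mul(Mul(-73, 16), 37))) = Add(Add(Rational(436, 3), Mul(Rational(-8, 3), Pow(2, Rational(1, 2)))), Mul(-1, Mul(Mul(-73, 16), 37))) = Add(Add(Rational(436, 3), Mul(Rational(-8, 3), Pow(2, Rational(1, 2)))), Mul(-1, Mul(-1168, 37))) = Add(Add(Rational(436, 3), Mul(Rational(-8, 3), Pow(2, Rational(1, 2)))), Mul(-1, -43216)) = Add(Add(Rational(436, 3), Mul(Rational(-8, 3), Pow(2, Rational(1, 2)))), 43216) = Add(Rational(130084, 3), Mul(Rational(-8, 3), Pow(2, Rational(1, 2))))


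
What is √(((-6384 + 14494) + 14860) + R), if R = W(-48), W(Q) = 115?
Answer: 9*√285 ≈ 151.94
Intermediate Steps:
R = 115
√(((-6384 + 14494) + 14860) + R) = √(((-6384 + 14494) + 14860) + 115) = √((8110 + 14860) + 115) = √(22970 + 115) = √23085 = 9*√285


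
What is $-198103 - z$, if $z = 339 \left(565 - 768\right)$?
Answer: $-129286$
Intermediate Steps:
$z = -68817$ ($z = 339 \left(-203\right) = -68817$)
$-198103 - z = -198103 - -68817 = -198103 + 68817 = -129286$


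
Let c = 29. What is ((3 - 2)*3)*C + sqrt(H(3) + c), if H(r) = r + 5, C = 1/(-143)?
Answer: -3/143 + sqrt(37) ≈ 6.0618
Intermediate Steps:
C = -1/143 ≈ -0.0069930
H(r) = 5 + r
((3 - 2)*3)*C + sqrt(H(3) + c) = ((3 - 2)*3)*(-1/143) + sqrt((5 + 3) + 29) = (1*3)*(-1/143) + sqrt(8 + 29) = 3*(-1/143) + sqrt(37) = -3/143 + sqrt(37)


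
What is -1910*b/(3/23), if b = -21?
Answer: 307510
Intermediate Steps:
-1910*b/(3/23) = -(-40110)/(3/23) = -(-40110)/(3*(1/23)) = -(-40110)/3/23 = -(-40110)*23/3 = -1910*(-161) = 307510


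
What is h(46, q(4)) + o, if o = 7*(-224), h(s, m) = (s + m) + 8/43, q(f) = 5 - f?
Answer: -65395/43 ≈ -1520.8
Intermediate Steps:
h(s, m) = 8/43 + m + s (h(s, m) = (m + s) + 8*(1/43) = (m + s) + 8/43 = 8/43 + m + s)
o = -1568
h(46, q(4)) + o = (8/43 + (5 - 1*4) + 46) - 1568 = (8/43 + (5 - 4) + 46) - 1568 = (8/43 + 1 + 46) - 1568 = 2029/43 - 1568 = -65395/43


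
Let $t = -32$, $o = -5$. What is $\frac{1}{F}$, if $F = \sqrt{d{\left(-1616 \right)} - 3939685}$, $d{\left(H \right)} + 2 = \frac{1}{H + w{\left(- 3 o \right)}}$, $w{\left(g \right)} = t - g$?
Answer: $- \frac{i \sqrt{10895476238566}}{6551699482} \approx - 0.00050381 i$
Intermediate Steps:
$w{\left(g \right)} = -32 - g$
$d{\left(H \right)} = -2 + \frac{1}{-47 + H}$ ($d{\left(H \right)} = -2 + \frac{1}{H - \left(32 - -15\right)} = -2 + \frac{1}{H - 47} = -2 + \frac{1}{-47 + H}$)
$F = \frac{i \sqrt{10895476238566}}{1663}$ ($F = \sqrt{\frac{95 - -3232}{-47 - 1616} - 3939685} = \sqrt{\frac{95 + 3232}{-1663} - 3939685} = \sqrt{\left(- \frac{1}{1663}\right) 3327 - 3939685} = \sqrt{- \frac{3327}{1663} - 3939685} = \sqrt{- \frac{6551699482}{1663}} = \frac{i \sqrt{10895476238566}}{1663} \approx 1984.9 i$)
$\frac{1}{F} = \frac{1}{\frac{1}{1663} i \sqrt{10895476238566}} = - \frac{i \sqrt{10895476238566}}{6551699482}$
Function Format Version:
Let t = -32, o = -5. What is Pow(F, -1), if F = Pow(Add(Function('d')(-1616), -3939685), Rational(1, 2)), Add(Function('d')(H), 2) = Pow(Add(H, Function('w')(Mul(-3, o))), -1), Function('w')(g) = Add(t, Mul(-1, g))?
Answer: Mul(Rational(-1, 6551699482), I, Pow(10895476238566, Rational(1, 2))) ≈ Mul(-0.00050381, I)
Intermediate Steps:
Function('w')(g) = Add(-32, Mul(-1, g))
Function('d')(H) = Add(-2, Pow(Add(-47, H), -1)) (Function('d')(H) = Add(-2, Pow(Add(H, Add(-32, Mul(-1, Mul(-3, -5)))), -1)) = Add(-2, Pow(Add(H, Add(-32, Mul(-1, 15))), -1)) = Add(-2, Pow(Add(H, Add(-32, -15)), -1)) = Add(-2, Pow(Add(H, -47), -1)) = Add(-2, Pow(Add(-47, H), -1)))
F = Mul(Rational(1, 1663), I, Pow(10895476238566, Rational(1, 2))) (F = Pow(Add(Mul(Pow(Add(-47, -1616), -1), Add(95, Mul(-2, -1616))), -3939685), Rational(1, 2)) = Pow(Add(Mul(Pow(-1663, -1), Add(95, 3232)), -3939685), Rational(1, 2)) = Pow(Add(Mul(Rational(-1, 1663), 3327), -3939685), Rational(1, 2)) = Pow(Add(Rational(-3327, 1663), -3939685), Rational(1, 2)) = Pow(Rational(-6551699482, 1663), Rational(1, 2)) = Mul(Rational(1, 1663), I, Pow(10895476238566, Rational(1, 2))) ≈ Mul(1984.9, I))
Pow(F, -1) = Pow(Mul(Rational(1, 1663), I, Pow(10895476238566, Rational(1, 2))), -1) = Mul(Rational(-1, 6551699482), I, Pow(10895476238566, Rational(1, 2)))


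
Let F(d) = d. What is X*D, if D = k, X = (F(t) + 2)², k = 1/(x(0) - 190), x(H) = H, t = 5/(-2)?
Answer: -1/760 ≈ -0.0013158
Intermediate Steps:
t = -5/2 (t = 5*(-½) = -5/2 ≈ -2.5000)
k = -1/190 (k = 1/(0 - 190) = 1/(-190) = -1/190 ≈ -0.0052632)
X = ¼ (X = (-5/2 + 2)² = (-½)² = ¼ ≈ 0.25000)
D = -1/190 ≈ -0.0052632
X*D = (¼)*(-1/190) = -1/760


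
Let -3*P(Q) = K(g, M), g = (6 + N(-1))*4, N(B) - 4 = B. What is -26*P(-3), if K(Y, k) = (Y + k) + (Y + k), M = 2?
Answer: 1976/3 ≈ 658.67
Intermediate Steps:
N(B) = 4 + B
g = 36 (g = (6 + (4 - 1))*4 = (6 + 3)*4 = 9*4 = 36)
K(Y, k) = 2*Y + 2*k
P(Q) = -76/3 (P(Q) = -(2*36 + 2*2)/3 = -(72 + 4)/3 = -1/3*76 = -76/3)
-26*P(-3) = -26*(-76/3) = 1976/3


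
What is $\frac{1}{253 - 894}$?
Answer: $- \frac{1}{641} \approx -0.0015601$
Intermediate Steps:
$\frac{1}{253 - 894} = \frac{1}{-641} = - \frac{1}{641}$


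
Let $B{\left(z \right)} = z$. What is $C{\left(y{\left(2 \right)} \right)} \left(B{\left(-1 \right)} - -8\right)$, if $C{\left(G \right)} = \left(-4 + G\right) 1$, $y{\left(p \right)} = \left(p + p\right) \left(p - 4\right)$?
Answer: $-84$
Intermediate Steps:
$y{\left(p \right)} = 2 p \left(-4 + p\right)$
$C{\left(G \right)} = -4 + G$
$C{\left(y{\left(2 \right)} \right)} \left(B{\left(-1 \right)} - -8\right) = \left(-4 + 2 \cdot 2 \left(-4 + 2\right)\right) \left(-1 - -8\right) = \left(-4 + 2 \cdot 2 \left(-2\right)\right) \left(-1 + 8\right) = \left(-4 - 8\right) 7 = \left(-12\right) 7 = -84$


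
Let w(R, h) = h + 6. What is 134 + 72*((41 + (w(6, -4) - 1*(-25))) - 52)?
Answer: 1286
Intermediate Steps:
w(R, h) = 6 + h
134 + 72*((41 + (w(6, -4) - 1*(-25))) - 52) = 134 + 72*((41 + ((6 - 4) - 1*(-25))) - 52) = 134 + 72*((41 + (2 + 25)) - 52) = 134 + 72*((41 + 27) - 52) = 134 + 72*(68 - 52) = 134 + 72*16 = 134 + 1152 = 1286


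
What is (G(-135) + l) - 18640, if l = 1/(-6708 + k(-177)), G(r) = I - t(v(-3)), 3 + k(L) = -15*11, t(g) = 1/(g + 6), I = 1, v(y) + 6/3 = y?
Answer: -128168641/6876 ≈ -18640.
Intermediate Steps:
v(y) = -2 + y
t(g) = 1/(6 + g)
k(L) = -168 (k(L) = -3 - 15*11 = -3 - 165 = -168)
G(r) = 0 (G(r) = 1 - 1/(6 + (-2 - 3)) = 1 - 1/(6 - 5) = 1 - 1/1 = 1 - 1*1 = 1 - 1 = 0)
l = -1/6876 (l = 1/(-6708 - 168) = 1/(-6876) = -1/6876 ≈ -0.00014543)
(G(-135) + l) - 18640 = (0 - 1/6876) - 18640 = -1/6876 - 18640 = -128168641/6876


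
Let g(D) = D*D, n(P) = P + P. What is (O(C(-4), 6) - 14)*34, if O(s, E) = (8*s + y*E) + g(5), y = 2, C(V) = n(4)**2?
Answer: 18190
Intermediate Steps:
n(P) = 2*P
C(V) = 64 (C(V) = (2*4)**2 = 8**2 = 64)
g(D) = D**2
O(s, E) = 25 + 2*E + 8*s (O(s, E) = (8*s + 2*E) + 5**2 = (2*E + 8*s) + 25 = 25 + 2*E + 8*s)
(O(C(-4), 6) - 14)*34 = ((25 + 2*6 + 8*64) - 14)*34 = ((25 + 12 + 512) - 14)*34 = (549 - 14)*34 = 535*34 = 18190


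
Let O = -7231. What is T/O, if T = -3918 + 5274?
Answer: -1356/7231 ≈ -0.18753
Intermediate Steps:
T = 1356
T/O = 1356/(-7231) = 1356*(-1/7231) = -1356/7231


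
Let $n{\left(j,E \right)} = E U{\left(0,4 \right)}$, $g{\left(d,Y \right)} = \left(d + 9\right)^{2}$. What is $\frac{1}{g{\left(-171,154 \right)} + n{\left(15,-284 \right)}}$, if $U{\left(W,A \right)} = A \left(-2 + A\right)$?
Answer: $\frac{1}{23972} \approx 4.1715 \cdot 10^{-5}$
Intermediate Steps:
$g{\left(d,Y \right)} = \left(9 + d\right)^{2}$
$n{\left(j,E \right)} = 8 E$ ($n{\left(j,E \right)} = E 4 \left(-2 + 4\right) = E 4 \cdot 2 = E 8 = 8 E$)
$\frac{1}{g{\left(-171,154 \right)} + n{\left(15,-284 \right)}} = \frac{1}{\left(9 - 171\right)^{2} + 8 \left(-284\right)} = \frac{1}{\left(-162\right)^{2} - 2272} = \frac{1}{26244 - 2272} = \frac{1}{23972}$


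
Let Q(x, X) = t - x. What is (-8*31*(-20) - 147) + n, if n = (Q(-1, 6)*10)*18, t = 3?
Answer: 5533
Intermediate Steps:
Q(x, X) = 3 - x
n = 720 (n = ((3 - 1*(-1))*10)*18 = ((3 + 1)*10)*18 = (4*10)*18 = 40*18 = 720)
(-8*31*(-20) - 147) + n = (-8*31*(-20) - 147) + 720 = (-248*(-20) - 147) + 720 = (4960 - 147) + 720 = 4813 + 720 = 5533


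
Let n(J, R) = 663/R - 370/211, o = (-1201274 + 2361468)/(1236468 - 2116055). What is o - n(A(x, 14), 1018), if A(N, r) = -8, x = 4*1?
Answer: -40950175583/188933528426 ≈ -0.21674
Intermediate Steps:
x = 4
o = -1160194/879587 (o = 1160194/(-879587) = 1160194*(-1/879587) = -1160194/879587 ≈ -1.3190)
n(J, R) = -370/211 + 663/R (n(J, R) = 663/R - 370*1/211 = 663/R - 370/211 = -370/211 + 663/R)
o - n(A(x, 14), 1018) = -1160194/879587 - (-370/211 + 663/1018) = -1160194/879587 - 1*(-236767/214798) = -1160194/879587 + 236767/214798 = -40950175583/188933528426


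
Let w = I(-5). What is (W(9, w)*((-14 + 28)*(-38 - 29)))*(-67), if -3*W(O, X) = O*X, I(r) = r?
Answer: 942690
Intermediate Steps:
w = -5
W(O, X) = -O*X/3
(W(9, w)*((-14 + 28)*(-38 - 29)))*(-67) = ((-⅓*9*(-5))*((-14 + 28)*(-38 - 29)))*(-67) = (15*(14*(-67)))*(-67) = (15*(-938))*(-67) = -14070*(-67) = 942690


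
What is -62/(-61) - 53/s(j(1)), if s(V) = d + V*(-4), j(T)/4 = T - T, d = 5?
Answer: -2923/305 ≈ -9.5836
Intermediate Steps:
j(T) = 0 (j(T) = 4*(T - T) = 4*0 = 0)
s(V) = 5 - 4*V (s(V) = 5 + V*(-4) = 5 - 4*V)
-62/(-61) - 53/s(j(1)) = -62/(-61) - 53/(5 - 4*0) = -62*(-1/61) - 53/(5 + 0) = 62/61 - 53/5 = -2923/305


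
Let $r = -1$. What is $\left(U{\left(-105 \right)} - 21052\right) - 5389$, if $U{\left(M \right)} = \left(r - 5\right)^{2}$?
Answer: $-26405$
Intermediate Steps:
$U{\left(M \right)} = 36$ ($U{\left(M \right)} = \left(-1 - 5\right)^{2} = \left(-6\right)^{2} = 36$)
$\left(U{\left(-105 \right)} - 21052\right) - 5389 = \left(36 - 21052\right) - 5389 = -21016 - 5389 = -26405$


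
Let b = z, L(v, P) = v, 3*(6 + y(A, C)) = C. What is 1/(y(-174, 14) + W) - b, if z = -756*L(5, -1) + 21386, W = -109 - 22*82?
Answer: -101111261/5743 ≈ -17606.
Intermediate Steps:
y(A, C) = -6 + C/3
W = -1913 (W = -109 - 1804 = -1913)
z = 17606 (z = -756*5 + 21386 = -3780 + 21386 = 17606)
b = 17606
1/(y(-174, 14) + W) - b = 1/((-6 + (1/3)*14) - 1913) - 1*17606 = 1/((-6 + 14/3) - 1913) - 17606 = 1/(-4/3 - 1913) - 17606 = 1/(-5743/3) - 17606 = -3/5743 - 17606 = -101111261/5743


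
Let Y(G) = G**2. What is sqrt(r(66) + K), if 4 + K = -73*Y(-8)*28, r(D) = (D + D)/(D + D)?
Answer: I*sqrt(130819) ≈ 361.69*I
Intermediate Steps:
r(D) = 1 (r(D) = (2*D)/((2*D)) = (2*D)*(1/(2*D)) = 1)
K = -130820 (K = -4 - 73*(-8)**2*28 = -4 - 73*64*28 = -4 - 4672*28 = -4 - 130816 = -130820)
sqrt(r(66) + K) = sqrt(1 - 130820) = sqrt(-130819) = I*sqrt(130819)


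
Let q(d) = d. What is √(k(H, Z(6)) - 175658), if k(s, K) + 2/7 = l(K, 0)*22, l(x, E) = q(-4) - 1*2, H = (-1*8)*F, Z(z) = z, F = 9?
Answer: 2*I*√2153431/7 ≈ 419.27*I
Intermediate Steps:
H = -72 (H = -1*8*9 = -8*9 = -72)
l(x, E) = -6 (l(x, E) = -4 - 1*2 = -4 - 2 = -6)
k(s, K) = -926/7 (k(s, K) = -2/7 - 6*22 = -2/7 - 132 = -926/7)
√(k(H, Z(6)) - 175658) = √(-926/7 - 175658) = √(-1230532/7) = 2*I*√2153431/7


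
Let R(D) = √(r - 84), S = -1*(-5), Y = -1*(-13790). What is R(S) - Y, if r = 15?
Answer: -13790 + I*√69 ≈ -13790.0 + 8.3066*I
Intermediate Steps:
Y = 13790
S = 5
R(D) = I*√69 (R(D) = √(15 - 84) = √(-69) = I*√69)
R(S) - Y = I*√69 - 1*13790 = I*√69 - 13790 = -13790 + I*√69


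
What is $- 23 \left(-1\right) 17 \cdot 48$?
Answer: $18768$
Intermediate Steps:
$- 23 \left(-1\right) 17 \cdot 48 = - 23 \left(\left(-17\right) 48\right) = \left(-23\right) \left(-816\right) = 18768$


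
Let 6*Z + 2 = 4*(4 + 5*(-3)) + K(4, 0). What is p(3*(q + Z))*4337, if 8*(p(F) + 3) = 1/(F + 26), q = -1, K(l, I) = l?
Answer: -203839/16 ≈ -12740.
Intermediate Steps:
Z = -7 (Z = -⅓ + (4*(4 + 5*(-3)) + 4)/6 = -⅓ + (4*(4 - 15) + 4)/6 = -⅓ + (4*(-11) + 4)/6 = -⅓ + (-44 + 4)/6 = -⅓ + (⅙)*(-40) = -⅓ - 20/3 = -7)
p(F) = -3 + 1/(8*(26 + F)) (p(F) = -3 + 1/(8*(F + 26)) = -3 + 1/(8*(26 + F)))
p(3*(q + Z))*4337 = ((-623 - 72*(-1 - 7))/(8*(26 + 3*(-1 - 7))))*4337 = ((-623 - 72*(-8))/(8*(26 + 3*(-8))))*4337 = ((-623 - 24*(-24))/(8*(26 - 24)))*4337 = ((⅛)*(-623 + 576)/2)*4337 = ((⅛)*(½)*(-47))*4337 = -47/16*4337 = -203839/16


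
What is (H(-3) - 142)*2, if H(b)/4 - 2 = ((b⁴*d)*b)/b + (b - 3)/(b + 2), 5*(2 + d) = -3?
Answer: -9524/5 ≈ -1904.8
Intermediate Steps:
d = -13/5 (d = -2 + (⅕)*(-3) = -2 - ⅗ = -13/5 ≈ -2.6000)
H(b) = 8 - 52*b⁴/5 + 4*(-3 + b)/(2 + b) (H(b) = 8 + 4*(((b⁴*(-13/5))*b)/b + (b - 3)/(b + 2)) = 8 + 4*(((-13*b⁴/5)*b)/b + (-3 + b)/(2 + b)) = 8 + 4*((-13*b⁵/5)/b + (-3 + b)/(2 + b)) = 8 + 4*(-13*b⁴/5 + (-3 + b)/(2 + b)) = 8 + (-52*b⁴/5 + 4*(-3 + b)/(2 + b)) = 8 - 52*b⁴/5 + 4*(-3 + b)/(2 + b))
(H(-3) - 142)*2 = (4*(5 - 26*(-3)⁴ - 13*(-3)⁵ + 15*(-3))/(5*(2 - 3)) - 142)*2 = ((⅘)*(5 - 26*81 - 13*(-243) - 45)/(-1) - 142)*2 = ((⅘)*(-1)*(5 - 2106 + 3159 - 45) - 142)*2 = ((⅘)*(-1)*1013 - 142)*2 = (-4052/5 - 142)*2 = -4762/5*2 = -9524/5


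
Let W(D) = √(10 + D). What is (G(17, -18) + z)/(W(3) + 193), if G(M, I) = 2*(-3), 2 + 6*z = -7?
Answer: -965/24824 + 5*√13/24824 ≈ -0.038147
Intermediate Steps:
z = -3/2 (z = -⅓ + (⅙)*(-7) = -⅓ - 7/6 = -3/2 ≈ -1.5000)
G(M, I) = -6
(G(17, -18) + z)/(W(3) + 193) = (-6 - 3/2)/(√(10 + 3) + 193) = -15/(2*(√13 + 193)) = -15/(2*(193 + √13))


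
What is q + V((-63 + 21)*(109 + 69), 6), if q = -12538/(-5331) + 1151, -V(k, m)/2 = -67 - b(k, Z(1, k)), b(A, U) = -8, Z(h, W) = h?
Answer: 6777577/5331 ≈ 1271.4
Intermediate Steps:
V(k, m) = 118 (V(k, m) = -2*(-67 - 1*(-8)) = -2*(-67 + 8) = -2*(-59) = 118)
q = 6148519/5331 (q = -12538*(-1/5331) + 1151 = 12538/5331 + 1151 = 6148519/5331 ≈ 1153.4)
q + V((-63 + 21)*(109 + 69), 6) = 6148519/5331 + 118 = 6777577/5331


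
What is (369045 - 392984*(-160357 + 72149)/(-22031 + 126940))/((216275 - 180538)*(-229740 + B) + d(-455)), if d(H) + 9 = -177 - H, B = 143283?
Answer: -73380474577/324138757767860 ≈ -0.00022639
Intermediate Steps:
d(H) = -186 - H (d(H) = -9 + (-177 - H) = -186 - H)
(369045 - 392984*(-160357 + 72149)/(-22031 + 126940))/((216275 - 180538)*(-229740 + B) + d(-455)) = (369045 - 392984*(-160357 + 72149)/(-22031 + 126940))/((216275 - 180538)*(-229740 + 143283) + (-186 - 1*(-455))) = (369045 - 392984/(104909/(-88208)))/(35737*(-86457) + (-186 + 455)) = (369045 - 392984/(104909*(-1/88208)))/(-3089713809 + 269) = (369045 - 392984/(-104909/88208))/(-3089713540) = (369045 - 392984*(-88208/104909))*(-1/3089713540) = (369045 + 34664332672/104909)*(-1/3089713540) = (73380474577/104909)*(-1/3089713540) = -73380474577/324138757767860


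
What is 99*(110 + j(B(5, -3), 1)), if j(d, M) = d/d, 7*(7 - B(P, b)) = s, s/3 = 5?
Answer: 10989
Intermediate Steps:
s = 15 (s = 3*5 = 15)
B(P, b) = 34/7 (B(P, b) = 7 - ⅐*15 = 7 - 15/7 = 34/7)
j(d, M) = 1
99*(110 + j(B(5, -3), 1)) = 99*(110 + 1) = 99*111 = 10989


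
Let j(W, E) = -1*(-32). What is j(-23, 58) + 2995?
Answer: 3027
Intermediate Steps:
j(W, E) = 32
j(-23, 58) + 2995 = 32 + 2995 = 3027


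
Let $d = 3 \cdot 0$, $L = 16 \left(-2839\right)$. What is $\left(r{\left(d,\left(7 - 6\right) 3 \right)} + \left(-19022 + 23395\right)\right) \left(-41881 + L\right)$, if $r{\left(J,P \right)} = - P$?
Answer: $-381522850$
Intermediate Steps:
$L = -45424$
$d = 0$
$\left(r{\left(d,\left(7 - 6\right) 3 \right)} + \left(-19022 + 23395\right)\right) \left(-41881 + L\right) = \left(- \left(7 - 6\right) 3 + \left(-19022 + 23395\right)\right) \left(-41881 - 45424\right) = \left(- 1 \cdot 3 + 4373\right) \left(-87305\right) = \left(\left(-1\right) 3 + 4373\right) \left(-87305\right) = \left(-3 + 4373\right) \left(-87305\right) = 4370 \left(-87305\right) = -381522850$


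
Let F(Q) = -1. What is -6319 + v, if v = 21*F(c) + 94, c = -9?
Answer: -6246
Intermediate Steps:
v = 73 (v = 21*(-1) + 94 = -21 + 94 = 73)
-6319 + v = -6319 + 73 = -6246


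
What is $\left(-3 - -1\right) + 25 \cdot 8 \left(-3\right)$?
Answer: $-602$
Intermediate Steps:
$\left(-3 - -1\right) + 25 \cdot 8 \left(-3\right) = \left(-3 + 1\right) + 25 \left(-24\right) = -2 - 600 = -602$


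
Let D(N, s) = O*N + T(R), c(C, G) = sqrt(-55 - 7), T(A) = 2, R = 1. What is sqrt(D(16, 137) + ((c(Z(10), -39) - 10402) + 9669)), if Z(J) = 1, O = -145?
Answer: sqrt(-3051 + I*sqrt(62)) ≈ 0.07128 + 55.236*I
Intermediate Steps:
c(C, G) = I*sqrt(62) (c(C, G) = sqrt(-62) = I*sqrt(62))
D(N, s) = 2 - 145*N (D(N, s) = -145*N + 2 = 2 - 145*N)
sqrt(D(16, 137) + ((c(Z(10), -39) - 10402) + 9669)) = sqrt((2 - 145*16) + ((I*sqrt(62) - 10402) + 9669)) = sqrt((2 - 2320) + ((-10402 + I*sqrt(62)) + 9669)) = sqrt(-2318 + (-733 + I*sqrt(62))) = sqrt(-3051 + I*sqrt(62))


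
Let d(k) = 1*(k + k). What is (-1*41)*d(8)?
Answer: -656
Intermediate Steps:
d(k) = 2*k (d(k) = 1*(2*k) = 2*k)
(-1*41)*d(8) = (-1*41)*(2*8) = -41*16 = -656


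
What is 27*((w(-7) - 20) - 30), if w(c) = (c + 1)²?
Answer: -378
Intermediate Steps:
w(c) = (1 + c)²
27*((w(-7) - 20) - 30) = 27*(((1 - 7)² - 20) - 30) = 27*(((-6)² - 20) - 30) = 27*((36 - 20) - 30) = 27*(16 - 30) = 27*(-14) = -378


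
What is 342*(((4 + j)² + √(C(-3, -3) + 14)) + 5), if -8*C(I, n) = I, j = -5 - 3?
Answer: 7182 + 171*√230/2 ≈ 8478.7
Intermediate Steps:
j = -8
C(I, n) = -I/8
342*(((4 + j)² + √(C(-3, -3) + 14)) + 5) = 342*(((4 - 8)² + √(-⅛*(-3) + 14)) + 5) = 342*(((-4)² + √(3/8 + 14)) + 5) = 342*((16 + √(115/8)) + 5) = 342*((16 + √230/4) + 5) = 342*(21 + √230/4) = 7182 + 171*√230/2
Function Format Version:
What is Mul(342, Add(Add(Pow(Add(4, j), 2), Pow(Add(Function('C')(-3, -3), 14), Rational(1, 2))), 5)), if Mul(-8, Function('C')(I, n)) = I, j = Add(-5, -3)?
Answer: Add(7182, Mul(Rational(171, 2), Pow(230, Rational(1, 2)))) ≈ 8478.7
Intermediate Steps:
j = -8
Function('C')(I, n) = Mul(Rational(-1, 8), I)
Mul(342, Add(Add(Pow(Add(4, j), 2), Pow(Add(Function('C')(-3, -3), 14), Rational(1, 2))), 5)) = Mul(342, Add(Add(Pow(Add(4, -8), 2), Pow(Add(Mul(Rational(-1, 8), -3), 14), Rational(1, 2))), 5)) = Mul(342, Add(Add(Pow(-4, 2), Pow(Add(Rational(3, 8), 14), Rational(1, 2))), 5)) = Mul(342, Add(Add(16, Pow(Rational(115, 8), Rational(1, 2))), 5)) = Mul(342, Add(Add(16, Mul(Rational(1, 4), Pow(230, Rational(1, 2)))), 5)) = Mul(342, Add(21, Mul(Rational(1, 4), Pow(230, Rational(1, 2))))) = Add(7182, Mul(Rational(171, 2), Pow(230, Rational(1, 2))))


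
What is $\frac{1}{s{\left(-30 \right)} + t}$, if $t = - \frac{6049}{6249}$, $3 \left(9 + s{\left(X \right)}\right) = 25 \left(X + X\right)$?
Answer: $- \frac{6249}{3186790} \approx -0.0019609$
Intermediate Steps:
$s{\left(X \right)} = -9 + \frac{50 X}{3}$ ($s{\left(X \right)} = -9 + \frac{25 \left(X + X\right)}{3} = -9 + \frac{25 \cdot 2 X}{3} = -9 + \frac{50 X}{3}$)
$t = - \frac{6049}{6249}$ ($t = \left(-6049\right) \frac{1}{6249} = - \frac{6049}{6249} \approx -0.96799$)
$\frac{1}{s{\left(-30 \right)} + t} = \frac{1}{\left(-9 + \frac{50}{3} \left(-30\right)\right) - \frac{6049}{6249}} = \frac{1}{\left(-9 - 500\right) - \frac{6049}{6249}} = \frac{1}{-509 - \frac{6049}{6249}} = \frac{1}{- \frac{3186790}{6249}} = - \frac{6249}{3186790}$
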